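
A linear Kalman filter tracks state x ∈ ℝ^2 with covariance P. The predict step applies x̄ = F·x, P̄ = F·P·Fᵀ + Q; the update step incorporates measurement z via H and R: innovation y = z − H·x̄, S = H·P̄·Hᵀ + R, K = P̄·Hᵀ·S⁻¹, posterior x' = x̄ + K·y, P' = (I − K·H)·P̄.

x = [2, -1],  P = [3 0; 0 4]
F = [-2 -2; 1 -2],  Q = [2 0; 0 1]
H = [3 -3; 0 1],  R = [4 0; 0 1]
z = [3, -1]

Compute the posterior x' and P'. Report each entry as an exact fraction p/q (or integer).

x' = [176/2427, -2057/2427]
P' = [3310/2427 2270/2427; 2270/2427 2290/2427]

x̄ = F·x = [-2, 4]
P̄ = F·P·Fᵀ + Q = [30 10; 10 20]
y = z − H·x̄ = [21, -5]
S = H·P̄·Hᵀ + R = [274 -30; -30 21]
K = P̄·Hᵀ·S⁻¹ = [260/809 2270/2427; -5/809 2290/2427]
x' = x̄ + K·y = [176/2427, -2057/2427]
P' = (I − K·H)·P̄ = [3310/2427 2270/2427; 2270/2427 2290/2427]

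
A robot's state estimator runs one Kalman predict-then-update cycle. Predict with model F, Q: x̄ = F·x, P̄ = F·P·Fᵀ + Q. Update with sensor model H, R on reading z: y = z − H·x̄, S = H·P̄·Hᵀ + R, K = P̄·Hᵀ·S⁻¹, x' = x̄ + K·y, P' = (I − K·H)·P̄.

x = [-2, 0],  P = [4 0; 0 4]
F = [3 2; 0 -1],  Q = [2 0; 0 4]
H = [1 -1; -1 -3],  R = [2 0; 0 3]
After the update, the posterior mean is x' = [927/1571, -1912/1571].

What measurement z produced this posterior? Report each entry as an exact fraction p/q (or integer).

x̄ = F·x = [-6, 0]
P̄ = F·P·Fᵀ + Q = [54 -8; -8 8]
S = H·P̄·Hᵀ + R = [80 -14; -14 81]
K = P̄·Hᵀ·S⁻¹ = [2301/3142 -383/1571; -380/1571 -376/1571]
x' − x̄ = [10353/1571, -1912/1571] = K·y
y = (KᵀK)⁻¹·Kᵀ·(x' − x̄) = [8, -3]
z = y + H·x̄ = [8, -3] + [-6, 6] = [2, 3]

z = [2, 3]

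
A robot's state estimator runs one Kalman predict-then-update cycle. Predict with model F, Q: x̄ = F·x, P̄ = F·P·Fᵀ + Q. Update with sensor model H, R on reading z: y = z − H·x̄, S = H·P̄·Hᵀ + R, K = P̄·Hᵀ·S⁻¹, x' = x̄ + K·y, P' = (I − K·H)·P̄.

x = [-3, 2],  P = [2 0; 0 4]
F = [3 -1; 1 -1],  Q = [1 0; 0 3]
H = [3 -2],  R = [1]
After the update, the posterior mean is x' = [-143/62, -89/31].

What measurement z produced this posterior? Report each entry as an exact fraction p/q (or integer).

z = [-1]

x̄ = F·x = [-11, -5]
P̄ = F·P·Fᵀ + Q = [23 10; 10 9]
S = H·P̄·Hᵀ + R = [124]
K = P̄·Hᵀ·S⁻¹ = [49/124; 3/31]
x' − x̄ = [539/62, 66/31] = K·y
y = (KᵀK)⁻¹·Kᵀ·(x' − x̄) = [22]
z = y + H·x̄ = [22] + [-23] = [-1]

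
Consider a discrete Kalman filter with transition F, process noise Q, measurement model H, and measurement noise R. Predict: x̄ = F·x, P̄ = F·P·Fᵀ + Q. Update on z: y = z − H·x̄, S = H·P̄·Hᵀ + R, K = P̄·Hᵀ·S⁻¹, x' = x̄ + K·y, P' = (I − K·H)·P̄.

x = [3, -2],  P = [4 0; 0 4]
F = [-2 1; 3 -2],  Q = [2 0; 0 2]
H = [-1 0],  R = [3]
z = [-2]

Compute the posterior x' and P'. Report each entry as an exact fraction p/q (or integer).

x' = [4/5, 1/5]
P' = [66/25 -96/25; -96/25 326/25]

x̄ = F·x = [-8, 13]
P̄ = F·P·Fᵀ + Q = [22 -32; -32 54]
y = z − H·x̄ = [-10]
S = H·P̄·Hᵀ + R = [25]
K = P̄·Hᵀ·S⁻¹ = [-22/25; 32/25]
x' = x̄ + K·y = [4/5, 1/5]
P' = (I − K·H)·P̄ = [66/25 -96/25; -96/25 326/25]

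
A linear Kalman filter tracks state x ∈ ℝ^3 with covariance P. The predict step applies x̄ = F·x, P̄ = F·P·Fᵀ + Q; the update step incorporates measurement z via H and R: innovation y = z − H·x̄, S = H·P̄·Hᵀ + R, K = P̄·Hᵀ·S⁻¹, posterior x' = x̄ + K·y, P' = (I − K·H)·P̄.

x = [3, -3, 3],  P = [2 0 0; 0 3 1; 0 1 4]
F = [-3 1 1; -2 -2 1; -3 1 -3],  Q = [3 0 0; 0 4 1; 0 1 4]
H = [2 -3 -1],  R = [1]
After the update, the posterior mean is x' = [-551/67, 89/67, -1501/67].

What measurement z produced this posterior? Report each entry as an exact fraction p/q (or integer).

x̄ = F·x = [-9, 3, -21]
P̄ = F·P·Fᵀ + Q = [30 9 7; 9 24 2; 7 2 55]
S = H·P̄·Hᵀ + R = [268]
K = P̄·Hᵀ·S⁻¹ = [13/134; -14/67; -47/268]
x' − x̄ = [52/67, -112/67, -94/67] = K·y
y = (KᵀK)⁻¹·Kᵀ·(x' − x̄) = [8]
z = y + H·x̄ = [8] + [-6] = [2]

z = [2]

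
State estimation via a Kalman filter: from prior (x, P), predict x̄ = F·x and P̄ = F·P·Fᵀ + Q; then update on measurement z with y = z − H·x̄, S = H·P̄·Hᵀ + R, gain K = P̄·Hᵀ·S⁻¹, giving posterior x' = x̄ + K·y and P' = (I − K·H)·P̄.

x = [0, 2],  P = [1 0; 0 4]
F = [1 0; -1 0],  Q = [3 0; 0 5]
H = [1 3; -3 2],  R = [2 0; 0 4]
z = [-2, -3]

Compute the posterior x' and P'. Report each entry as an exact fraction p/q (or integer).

x̄ = F·x = [0, 0]
P̄ = F·P·Fᵀ + Q = [4 -1; -1 6]
y = z − H·x̄ = [-2, -3]
S = H·P̄·Hᵀ + R = [54 31; 31 76]
K = P̄·Hᵀ·S⁻¹ = [510/3143 -787/3143; 827/3143 283/3143]
x' = x̄ + K·y = [1341/3143, -2503/3143]
P' = (I − K·H)·P̄ = [1044/3143 -8/3143; -8/3143 554/3143]

x' = [1341/3143, -2503/3143]
P' = [1044/3143 -8/3143; -8/3143 554/3143]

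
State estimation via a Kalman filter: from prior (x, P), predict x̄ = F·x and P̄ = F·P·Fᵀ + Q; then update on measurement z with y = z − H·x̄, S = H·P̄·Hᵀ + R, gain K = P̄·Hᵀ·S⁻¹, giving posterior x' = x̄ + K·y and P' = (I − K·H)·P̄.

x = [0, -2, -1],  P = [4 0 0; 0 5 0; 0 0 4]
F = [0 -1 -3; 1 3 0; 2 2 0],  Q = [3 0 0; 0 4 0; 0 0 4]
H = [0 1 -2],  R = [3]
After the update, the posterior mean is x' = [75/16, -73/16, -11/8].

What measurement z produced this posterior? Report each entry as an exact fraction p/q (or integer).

z = [-2]

x̄ = F·x = [5, -6, -4]
P̄ = F·P·Fᵀ + Q = [44 -15 -10; -15 53 38; -10 38 40]
S = H·P̄·Hᵀ + R = [64]
K = P̄·Hᵀ·S⁻¹ = [5/64; -23/64; -21/32]
x' − x̄ = [-5/16, 23/16, 21/8] = K·y
y = (KᵀK)⁻¹·Kᵀ·(x' − x̄) = [-4]
z = y + H·x̄ = [-4] + [2] = [-2]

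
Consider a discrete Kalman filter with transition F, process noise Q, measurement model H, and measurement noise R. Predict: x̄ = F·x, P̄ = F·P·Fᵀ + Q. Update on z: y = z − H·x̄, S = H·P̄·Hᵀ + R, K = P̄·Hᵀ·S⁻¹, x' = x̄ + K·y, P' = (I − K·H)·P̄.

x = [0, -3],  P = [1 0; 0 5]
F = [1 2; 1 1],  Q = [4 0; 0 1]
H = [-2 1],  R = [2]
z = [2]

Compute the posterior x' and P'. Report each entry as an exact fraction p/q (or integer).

x' = [-9/5, -18/13]
P' = [8/5 2; 2 46/13]

x̄ = F·x = [-6, -3]
P̄ = F·P·Fᵀ + Q = [25 11; 11 7]
y = z − H·x̄ = [-7]
S = H·P̄·Hᵀ + R = [65]
K = P̄·Hᵀ·S⁻¹ = [-3/5; -3/13]
x' = x̄ + K·y = [-9/5, -18/13]
P' = (I − K·H)·P̄ = [8/5 2; 2 46/13]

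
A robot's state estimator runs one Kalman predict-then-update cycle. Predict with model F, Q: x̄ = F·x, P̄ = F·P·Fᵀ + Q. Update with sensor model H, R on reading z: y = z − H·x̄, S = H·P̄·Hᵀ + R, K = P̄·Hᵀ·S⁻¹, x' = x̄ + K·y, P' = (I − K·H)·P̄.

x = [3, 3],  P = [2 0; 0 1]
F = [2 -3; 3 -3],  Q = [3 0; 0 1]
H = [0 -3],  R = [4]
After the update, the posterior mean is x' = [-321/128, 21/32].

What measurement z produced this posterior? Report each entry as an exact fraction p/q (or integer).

z = [-2]

x̄ = F·x = [-3, 0]
P̄ = F·P·Fᵀ + Q = [20 21; 21 28]
S = H·P̄·Hᵀ + R = [256]
K = P̄·Hᵀ·S⁻¹ = [-63/256; -21/64]
x' − x̄ = [63/128, 21/32] = K·y
y = (KᵀK)⁻¹·Kᵀ·(x' − x̄) = [-2]
z = y + H·x̄ = [-2] + [0] = [-2]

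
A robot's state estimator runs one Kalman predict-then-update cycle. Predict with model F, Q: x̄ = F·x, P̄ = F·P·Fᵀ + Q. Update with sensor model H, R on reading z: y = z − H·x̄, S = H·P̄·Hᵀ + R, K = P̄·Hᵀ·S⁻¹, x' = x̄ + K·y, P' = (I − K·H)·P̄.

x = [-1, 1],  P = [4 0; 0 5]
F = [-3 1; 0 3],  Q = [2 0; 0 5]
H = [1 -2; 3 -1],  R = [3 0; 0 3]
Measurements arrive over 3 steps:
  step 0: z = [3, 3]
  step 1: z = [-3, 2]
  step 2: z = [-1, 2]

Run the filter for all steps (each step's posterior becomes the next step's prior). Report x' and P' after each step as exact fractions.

step 0: x' = [16707/24862, -27069/24862], P' = [14631/24862 14505/24862; 14505/24862 14550/12431]
step 1: x' = [72456199/114178271, 137276024/114178271], P' = [57507339/114178271 54506415/114178271; 54506415/114178271 117521430/114178271]
step 2: x' = [106165425814/116397367327, 117105744289/116397367327], P' = [117091488297/232794734654 111021897495/232794734654; 111021897495/232794734654 239184935025/232794734654]

step 0: x̄ = F·x = [4, 3]
step 0: P̄ = F·P·Fᵀ + Q = [43 15; 15 50]
step 0: y = z − H·x̄ = [5, -6]
step 0: S = H·P̄·Hᵀ + R = [186 124; 124 350]
step 0: K = P̄·Hᵀ·S⁻¹ = [-4793/24862 158/401; -14565/24862 155/802]
step 0: x' = x̄ + K·y = [16707/24862, -27069/24862]
step 0: P' = (I − K·H)·P̄ = [14631/24862 14505/24862; 14505/24862 14550/12431]
step 1: x̄ = F·x = [-1245/401, -81207/24862]
step 1: P̄ = F·P·Fᵀ + Q = [3983/802 -1395/802; -1395/802 193105/12431]
step 1: y = z − H·x̄ = [-79905/12431, 200087/24862]
step 1: S = H·P̄·Hᵀ + R = [1915879/24862 722777/12431; 722777/12431 1831523/24862]
step 1: K = P̄·Hᵀ·S⁻¹ = [-17168497/114178271 39338534/114178271; -60178815/114178271 15332605/114178271]
step 1: x' = x̄ + K·y = [72456199/114178271, 137276024/114178271]
step 1: P' = (I − K·H)·P̄ = [57507339/114178271 54506415/114178271; 54506415/114178271 117521430/114178271]
step 2: x̄ = F·x = [-80092573/114178271, 411828072/114178271]
step 2: P̄ = F·P·Fᵀ + Q = [536405533/114178271 -137993445/114178271; -137993445/114178271 1628584225/114178271]
step 2: y = z − H·x̄ = [789570446/114178271, 880462333/114178271]
step 2: S = H·P̄·Hᵀ + R = [7945251026/114178271 5832339164/114178271; 5832339164/114178271 7626729505/114178271]
step 2: K = P̄·Hᵀ·S⁻¹ = [-34984102231/232794734654 40042094566/116397367327; -122449324185/232794734654 15646792910/116397367327]
step 2: x' = x̄ + K·y = [106165425814/116397367327, 117105744289/116397367327]
step 2: P' = (I − K·H)·P̄ = [117091488297/232794734654 111021897495/232794734654; 111021897495/232794734654 239184935025/232794734654]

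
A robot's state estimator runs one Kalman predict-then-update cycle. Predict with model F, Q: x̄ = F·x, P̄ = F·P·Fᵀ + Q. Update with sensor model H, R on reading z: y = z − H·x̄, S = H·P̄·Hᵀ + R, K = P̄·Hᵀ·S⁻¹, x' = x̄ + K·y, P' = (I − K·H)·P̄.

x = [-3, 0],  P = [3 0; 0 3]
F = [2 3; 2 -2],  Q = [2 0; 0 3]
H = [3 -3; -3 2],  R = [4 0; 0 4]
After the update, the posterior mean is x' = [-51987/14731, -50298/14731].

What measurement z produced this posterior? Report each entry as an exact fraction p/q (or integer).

z = [-1, 3]

x̄ = F·x = [-6, -6]
P̄ = F·P·Fᵀ + Q = [41 -6; -6 27]
S = H·P̄·Hᵀ + R = [724 -621; -621 553]
K = P̄·Hᵀ·S⁻¹ = [-5862/14731 -10179/14731; -10035/14731 -9351/14731]
x' − x̄ = [36399/14731, 38088/14731] = K·y
y = (KᵀK)⁻¹·Kᵀ·(x' − x̄) = [-1, -3]
z = y + H·x̄ = [-1, -3] + [0, 6] = [-1, 3]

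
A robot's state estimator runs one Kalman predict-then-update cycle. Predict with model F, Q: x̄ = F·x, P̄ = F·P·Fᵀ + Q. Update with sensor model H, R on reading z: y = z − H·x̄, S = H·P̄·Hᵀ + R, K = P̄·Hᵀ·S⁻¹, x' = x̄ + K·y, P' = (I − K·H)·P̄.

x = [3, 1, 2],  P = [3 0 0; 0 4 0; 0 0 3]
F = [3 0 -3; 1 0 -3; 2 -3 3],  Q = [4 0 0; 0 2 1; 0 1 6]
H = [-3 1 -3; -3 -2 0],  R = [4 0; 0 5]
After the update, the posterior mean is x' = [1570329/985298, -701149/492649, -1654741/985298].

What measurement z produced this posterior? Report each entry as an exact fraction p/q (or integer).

z = [-1, -2]

x̄ = F·x = [3, -3, 9]
P̄ = F·P·Fᵀ + Q = [58 36 -9; 36 32 -20; -9 -20 81]
S = H·P̄·Hᵀ + R = [1029 365; 365 1087]
K = P̄·Hᵀ·S⁻¹ = [-30867/985298 -212619/985298; 22694/492649 -85574/492649; -280987/985298 155083/985298]
x' − x̄ = [-1385565/985298, 776798/492649, -10522423/985298] = K·y
y = (KᵀK)⁻¹·Kᵀ·(x' − x̄) = [38, 1]
z = y + H·x̄ = [38, 1] + [-39, -3] = [-1, -2]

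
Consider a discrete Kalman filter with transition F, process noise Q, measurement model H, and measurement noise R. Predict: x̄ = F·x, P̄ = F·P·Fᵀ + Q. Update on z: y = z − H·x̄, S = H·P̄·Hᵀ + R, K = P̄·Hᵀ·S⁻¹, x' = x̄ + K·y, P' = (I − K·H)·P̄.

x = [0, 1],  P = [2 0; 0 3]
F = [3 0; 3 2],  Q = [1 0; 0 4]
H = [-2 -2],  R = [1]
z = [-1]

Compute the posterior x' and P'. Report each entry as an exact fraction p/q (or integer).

x̄ = F·x = [0, 2]
P̄ = F·P·Fᵀ + Q = [19 18; 18 34]
y = z − H·x̄ = [3]
S = H·P̄·Hᵀ + R = [357]
K = P̄·Hᵀ·S⁻¹ = [-74/357; -104/357]
x' = x̄ + K·y = [-74/119, 134/119]
P' = (I − K·H)·P̄ = [1307/357 -1270/357; -1270/357 1322/357]

x' = [-74/119, 134/119]
P' = [1307/357 -1270/357; -1270/357 1322/357]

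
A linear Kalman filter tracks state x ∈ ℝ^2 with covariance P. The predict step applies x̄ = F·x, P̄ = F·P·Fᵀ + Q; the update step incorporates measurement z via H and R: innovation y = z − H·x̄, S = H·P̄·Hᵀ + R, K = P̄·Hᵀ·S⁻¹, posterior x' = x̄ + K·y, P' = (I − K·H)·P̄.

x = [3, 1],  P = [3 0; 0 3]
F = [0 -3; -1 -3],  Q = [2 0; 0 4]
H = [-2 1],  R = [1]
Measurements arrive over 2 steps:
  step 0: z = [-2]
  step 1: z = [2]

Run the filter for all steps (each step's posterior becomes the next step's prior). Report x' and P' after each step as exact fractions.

step 0: x̄ = F·x = [-3, -6]
step 0: P̄ = F·P·Fᵀ + Q = [29 27; 27 34]
step 0: y = z − H·x̄ = [-2]
step 0: S = H·P̄·Hᵀ + R = [43]
step 0: K = P̄·Hᵀ·S⁻¹ = [-31/43; -20/43]
step 0: x' = x̄ + K·y = [-67/43, -218/43]
step 0: P' = (I − K·H)·P̄ = [286/43 541/43; 541/43 1062/43]
step 1: x̄ = F·x = [654/43, 721/43]
step 1: P̄ = F·P·Fᵀ + Q = [9644/43 11181/43; 11181/43 13262/43]
step 1: y = z − H·x̄ = [673/43]
step 1: S = H·P̄·Hᵀ + R = [7157/43]
step 1: K = P̄·Hᵀ·S⁻¹ = [-8107/7157; -9100/7157]
step 1: x' = x̄ + K·y = [-18031/7157, -22421/7157]
step 1: P' = (I − K·H)·P̄ = [76713/7157 145319/7157; 145319/7157 281538/7157]

step 0: x' = [-67/43, -218/43], P' = [286/43 541/43; 541/43 1062/43]
step 1: x' = [-18031/7157, -22421/7157], P' = [76713/7157 145319/7157; 145319/7157 281538/7157]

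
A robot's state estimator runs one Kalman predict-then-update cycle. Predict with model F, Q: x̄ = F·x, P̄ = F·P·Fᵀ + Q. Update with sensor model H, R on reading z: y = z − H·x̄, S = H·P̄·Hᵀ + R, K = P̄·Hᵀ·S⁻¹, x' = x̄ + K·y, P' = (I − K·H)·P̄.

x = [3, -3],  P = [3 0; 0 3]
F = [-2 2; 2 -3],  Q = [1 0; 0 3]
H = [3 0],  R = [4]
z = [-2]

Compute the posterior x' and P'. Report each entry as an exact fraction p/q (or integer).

x' = [-198/229, 375/229]
P' = [100/229 -120/229; -120/229 1518/229]

x̄ = F·x = [-12, 15]
P̄ = F·P·Fᵀ + Q = [25 -30; -30 42]
y = z − H·x̄ = [34]
S = H·P̄·Hᵀ + R = [229]
K = P̄·Hᵀ·S⁻¹ = [75/229; -90/229]
x' = x̄ + K·y = [-198/229, 375/229]
P' = (I − K·H)·P̄ = [100/229 -120/229; -120/229 1518/229]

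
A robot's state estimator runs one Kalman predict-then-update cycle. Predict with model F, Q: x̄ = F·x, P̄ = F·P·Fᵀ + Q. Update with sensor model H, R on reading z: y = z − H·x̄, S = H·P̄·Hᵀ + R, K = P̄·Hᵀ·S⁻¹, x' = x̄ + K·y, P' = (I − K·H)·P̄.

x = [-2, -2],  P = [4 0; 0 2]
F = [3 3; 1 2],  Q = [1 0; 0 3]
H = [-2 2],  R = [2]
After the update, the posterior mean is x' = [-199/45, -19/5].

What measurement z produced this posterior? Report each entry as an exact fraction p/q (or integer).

x̄ = F·x = [-12, -6]
P̄ = F·P·Fᵀ + Q = [55 24; 24 15]
S = H·P̄·Hᵀ + R = [90]
K = P̄·Hᵀ·S⁻¹ = [-31/45; -1/5]
x' − x̄ = [341/45, 11/5] = K·y
y = (KᵀK)⁻¹·Kᵀ·(x' − x̄) = [-11]
z = y + H·x̄ = [-11] + [12] = [1]

z = [1]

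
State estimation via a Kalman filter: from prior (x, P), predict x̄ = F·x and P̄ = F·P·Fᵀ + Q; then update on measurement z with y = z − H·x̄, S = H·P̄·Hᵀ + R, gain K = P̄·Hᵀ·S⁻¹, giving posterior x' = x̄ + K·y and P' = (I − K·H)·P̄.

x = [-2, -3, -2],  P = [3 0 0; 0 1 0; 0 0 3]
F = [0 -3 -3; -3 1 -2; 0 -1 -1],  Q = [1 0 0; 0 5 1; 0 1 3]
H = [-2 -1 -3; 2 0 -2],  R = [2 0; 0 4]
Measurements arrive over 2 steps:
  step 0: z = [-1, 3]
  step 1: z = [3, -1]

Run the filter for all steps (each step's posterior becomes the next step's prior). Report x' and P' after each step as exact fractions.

step 0: x' = [8005/4982, -10363/4982, 73/4982], P' = [7459/4982 -26145/4982 4259/4982; -26145/4982 126099/4982 -23745/4982; 4259/4982 -23745/4982 5543/4982]
step 1: x' = [-392231/697786, -1077975/697786, -73791/697786], P' = [7746529/6628967 -20945235/6628967 2816606/6628967; -20945235/6628967 85767384/6628967 -14996136/6628967; 2816606/6628967 -14996136/6628967 4031351/6628967]

step 0: x̄ = F·x = [15, 7, 5]
step 0: P̄ = F·P·Fᵀ + Q = [37 15 12; 15 45 6; 12 6 7]
step 0: y = z − H·x̄ = [51, -17]
step 0: S = H·P̄·Hᵀ + R = [498 -148; -148 84]
step 0: K = P̄·Hᵀ·S⁻¹ = [-775/4982 800/2491; -1287/4982 -600/2491; -701/4982 -321/2491]
step 0: x' = x̄ + K·y = [8005/4982, -10363/4982, 73/4982]
step 0: P' = (I − K·H)·P̄ = [7459/4982 -26145/4982 4259/4982; -26145/4982 126099/4982 -23745/4982; 4259/4982 -23745/4982 5543/4982]
step 1: x̄ = F·x = [15435/2491, -17262/2491, 5145/2491]
step 1: P̄ = F·P·Fᵀ + Q = [381175/2491 -306624/2491 126228/2491; -306624/2491 271635/2491 -99717/2491; 126228/2491 -99717/2491 49549/2491]
step 1: y = z − H·x̄ = [36516/2491, -23071/2491]
step 1: S = H·P̄·Hᵀ + R = [1937196/2491 -1066048/2491; -1066048/2491 723036/2491]
step 1: K = P̄·Hᵀ·S⁻¹ = [-2997641/13257934 4929923/13257934; 555747/6628967 -5949099/13257934; -2731129/13257934 -1214745/13257934]
step 1: x' = x̄ + K·y = [-392231/697786, -1077975/697786, -73791/697786]
step 1: P' = (I − K·H)·P̄ = [7746529/6628967 -20945235/6628967 2816606/6628967; -20945235/6628967 85767384/6628967 -14996136/6628967; 2816606/6628967 -14996136/6628967 4031351/6628967]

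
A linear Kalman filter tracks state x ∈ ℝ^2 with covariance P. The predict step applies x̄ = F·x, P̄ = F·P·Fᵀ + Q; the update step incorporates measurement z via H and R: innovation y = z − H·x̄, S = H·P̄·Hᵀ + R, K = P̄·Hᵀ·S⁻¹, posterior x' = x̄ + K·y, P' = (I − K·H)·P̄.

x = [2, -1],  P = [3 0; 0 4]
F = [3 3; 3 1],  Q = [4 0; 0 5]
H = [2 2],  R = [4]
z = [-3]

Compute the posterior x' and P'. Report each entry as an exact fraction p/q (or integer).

x̄ = F·x = [3, 5]
P̄ = F·P·Fᵀ + Q = [67 39; 39 36]
y = z − H·x̄ = [-19]
S = H·P̄·Hᵀ + R = [728]
K = P̄·Hᵀ·S⁻¹ = [53/182; 75/364]
x' = x̄ + K·y = [-461/182, 395/364]
P' = (I − K·H)·P̄ = [479/91 -426/91; -426/91 927/182]

x' = [-461/182, 395/364]
P' = [479/91 -426/91; -426/91 927/182]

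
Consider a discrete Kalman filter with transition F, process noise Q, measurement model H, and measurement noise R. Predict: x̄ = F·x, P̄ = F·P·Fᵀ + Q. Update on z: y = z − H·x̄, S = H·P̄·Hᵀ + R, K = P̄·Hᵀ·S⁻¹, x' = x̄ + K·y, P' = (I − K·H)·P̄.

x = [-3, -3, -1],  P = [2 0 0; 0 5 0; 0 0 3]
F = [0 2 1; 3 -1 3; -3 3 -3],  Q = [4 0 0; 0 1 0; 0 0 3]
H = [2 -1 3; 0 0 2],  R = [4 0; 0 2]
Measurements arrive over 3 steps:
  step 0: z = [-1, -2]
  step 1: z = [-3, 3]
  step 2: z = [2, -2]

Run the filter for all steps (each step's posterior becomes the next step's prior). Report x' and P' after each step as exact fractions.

step 0: x̄ = F·x = [-7, -9, 3]
step 0: P̄ = F·P·Fᵀ + Q = [27 -1 21; -1 51 -60; 21 -60 93]
step 0: y = z − H·x̄ = [-5, -8]
step 0: S = H·P̄·Hᵀ + R = [1616 762; 762 374]
step 0: K = P̄·Hᵀ·S⁻¹ = [3032/5935 -5511/5935; 2149/11870 -8187/11870; 381/11870 5127/11870]
step 0: x' = x̄ + K·y = [-12617/5935, -52079/11870, -7311/11870]
step 0: P' = (I − K·H)·P̄ = [33931/5935 39201/5935 -5511/5935; 39201/5935 123647/11870 -8187/11870; -5511/5935 -8187/11870 5127/11870]
step 1: x̄ = F·x = [-111469/11870, -22778/5935, -29301/5935]
step 1: P̄ = F·P·Fᵀ + Q = [514447/11870 82249/5935 156858/5935; 82249/5935 86366/5935 6567/5935; 156858/5935 6567/5935 171534/5935]
step 1: y = z − H·x̄ = [158789/5935, 76407/5935]
step 1: S = H·P̄·Hᵀ + R = [4196704/5935 1643502/5935; 1643502/5935 698006/5935]
step 1: K = P̄·Hᵀ·S⁻¹ = [4825080/9613553 -7040202/9613553; 3934479/19227106 -8902209/19227106; 821751/19227106 7515201/19227106]
step 1: x' = x̄ + K·y = [-103642007/19227106, -41566480/9613553, 11906112/9613553]
step 1: P' = (I − K·H)·P̄ = [109691201/19227106 69270275/9613553 -7040202/9613553; 69270275/9613553 234636557/19227106 -8902209/19227106; -7040202/9613553 -8902209/19227106 7515201/19227106]
step 2: x̄ = F·x = [-71226848/9613553, -156356389/19227106, -9909531/19227106]
step 2: P̄ = F·P·Fᵀ + Q = [987361017/19227106 148881766/9613553 311489139/9613553; 148881766/9613553 277443963/19227106 50340075/19227106; 311489139/9613553 50340075/19227106 637330539/19227106]
step 2: y = z − H·x̄ = [98366904/9613553, -9317575/9613553]
step 2: S = H·P̄·Hᵀ + R = [8011208032/9613553 3107608098/9613553; 3107608098/9613553 1293888184/9613553]
step 2: K = P̄·Hᵀ·S⁻¹ = [9310355989/18421371407 -13491755814/18421371407; 7647869657/36842742814 -16934937279/36842742814; 1553804049/36842742814 14415767391/36842742814]
step 2: x' = x̄ + K·y = [-28143068510/18421371407, -102470403245/18421371407, -8530886091/18421371407]
step 2: P' = (I − K·H)·P̄ = [206495596183/36842742814 128778904785/18421371407 -13491755814/18421371407; 128778904785/18421371407 433719328675/36842742814 -16934937279/36842742814; -13491755814/18421371407 -16934937279/36842742814 14415767391/36842742814]

step 0: x' = [-12617/5935, -52079/11870, -7311/11870], P' = [33931/5935 39201/5935 -5511/5935; 39201/5935 123647/11870 -8187/11870; -5511/5935 -8187/11870 5127/11870]
step 1: x' = [-103642007/19227106, -41566480/9613553, 11906112/9613553], P' = [109691201/19227106 69270275/9613553 -7040202/9613553; 69270275/9613553 234636557/19227106 -8902209/19227106; -7040202/9613553 -8902209/19227106 7515201/19227106]
step 2: x' = [-28143068510/18421371407, -102470403245/18421371407, -8530886091/18421371407], P' = [206495596183/36842742814 128778904785/18421371407 -13491755814/18421371407; 128778904785/18421371407 433719328675/36842742814 -16934937279/36842742814; -13491755814/18421371407 -16934937279/36842742814 14415767391/36842742814]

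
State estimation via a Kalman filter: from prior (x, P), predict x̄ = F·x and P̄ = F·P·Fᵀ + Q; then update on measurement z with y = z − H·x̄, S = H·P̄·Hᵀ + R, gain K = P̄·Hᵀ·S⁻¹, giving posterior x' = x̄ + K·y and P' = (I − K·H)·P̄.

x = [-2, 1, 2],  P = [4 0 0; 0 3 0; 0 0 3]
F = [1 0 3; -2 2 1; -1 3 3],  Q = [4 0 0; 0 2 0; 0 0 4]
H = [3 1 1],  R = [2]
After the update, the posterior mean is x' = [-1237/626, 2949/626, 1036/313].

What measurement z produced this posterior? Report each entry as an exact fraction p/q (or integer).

z = [2]

x̄ = F·x = [4, 8, 11]
P̄ = F·P·Fᵀ + Q = [35 1 23; 1 33 35; 23 35 62]
S = H·P̄·Hᵀ + R = [626]
K = P̄·Hᵀ·S⁻¹ = [129/626; 71/626; 83/313]
x' − x̄ = [-3741/626, -2059/626, -2407/313] = K·y
y = (KᵀK)⁻¹·Kᵀ·(x' − x̄) = [-29]
z = y + H·x̄ = [-29] + [31] = [2]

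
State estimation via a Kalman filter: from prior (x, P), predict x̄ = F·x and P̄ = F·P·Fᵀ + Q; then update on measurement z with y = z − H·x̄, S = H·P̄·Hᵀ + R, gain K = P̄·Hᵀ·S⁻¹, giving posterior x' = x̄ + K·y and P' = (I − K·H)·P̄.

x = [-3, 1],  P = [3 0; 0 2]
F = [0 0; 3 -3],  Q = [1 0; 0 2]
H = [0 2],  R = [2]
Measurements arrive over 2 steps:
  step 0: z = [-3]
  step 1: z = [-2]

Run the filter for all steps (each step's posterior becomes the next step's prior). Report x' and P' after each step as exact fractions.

step 0: x' = [0, -153/95], P' = [1 0; 0 47/95]
step 1: x' = [0, -2477/3031], P' = [1 0; 0 1468/3031]

step 0: x̄ = F·x = [0, -12]
step 0: P̄ = F·P·Fᵀ + Q = [1 0; 0 47]
step 0: y = z − H·x̄ = [21]
step 0: S = H·P̄·Hᵀ + R = [190]
step 0: K = P̄·Hᵀ·S⁻¹ = [0; 47/95]
step 0: x' = x̄ + K·y = [0, -153/95]
step 0: P' = (I − K·H)·P̄ = [1 0; 0 47/95]
step 1: x̄ = F·x = [0, 459/95]
step 1: P̄ = F·P·Fᵀ + Q = [1 0; 0 1468/95]
step 1: y = z − H·x̄ = [-1108/95]
step 1: S = H·P̄·Hᵀ + R = [6062/95]
step 1: K = P̄·Hᵀ·S⁻¹ = [0; 1468/3031]
step 1: x' = x̄ + K·y = [0, -2477/3031]
step 1: P' = (I − K·H)·P̄ = [1 0; 0 1468/3031]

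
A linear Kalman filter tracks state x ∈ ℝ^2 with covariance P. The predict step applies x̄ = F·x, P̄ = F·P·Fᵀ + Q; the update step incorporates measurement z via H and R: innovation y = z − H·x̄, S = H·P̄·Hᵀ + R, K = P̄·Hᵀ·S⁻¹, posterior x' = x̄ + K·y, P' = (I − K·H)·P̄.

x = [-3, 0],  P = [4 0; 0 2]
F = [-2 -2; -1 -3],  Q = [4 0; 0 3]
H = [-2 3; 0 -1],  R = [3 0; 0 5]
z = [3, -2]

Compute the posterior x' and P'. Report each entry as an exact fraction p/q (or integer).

x' = [1062/355, 204/71]
P' = [2964/355 372/71; 372/71 255/71]

x̄ = F·x = [6, 3]
P̄ = F·P·Fᵀ + Q = [28 20; 20 25]
y = z − H·x̄ = [6, 1]
S = H·P̄·Hᵀ + R = [100 -35; -35 30]
K = P̄·Hᵀ·S⁻¹ = [-116/355 -372/355; 7/71 -51/71]
x' = x̄ + K·y = [1062/355, 204/71]
P' = (I − K·H)·P̄ = [2964/355 372/71; 372/71 255/71]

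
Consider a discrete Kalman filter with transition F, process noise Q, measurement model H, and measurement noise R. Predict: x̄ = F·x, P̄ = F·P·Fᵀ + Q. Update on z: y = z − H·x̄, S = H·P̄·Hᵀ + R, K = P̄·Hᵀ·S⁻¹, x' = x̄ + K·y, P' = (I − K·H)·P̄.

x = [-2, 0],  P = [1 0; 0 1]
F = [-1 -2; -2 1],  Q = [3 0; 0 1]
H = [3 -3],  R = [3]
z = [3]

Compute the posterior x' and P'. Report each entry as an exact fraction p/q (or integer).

x̄ = F·x = [2, 4]
P̄ = F·P·Fᵀ + Q = [8 0; 0 6]
y = z − H·x̄ = [9]
S = H·P̄·Hᵀ + R = [129]
K = P̄·Hᵀ·S⁻¹ = [8/43; -6/43]
x' = x̄ + K·y = [158/43, 118/43]
P' = (I − K·H)·P̄ = [152/43 144/43; 144/43 150/43]

x' = [158/43, 118/43]
P' = [152/43 144/43; 144/43 150/43]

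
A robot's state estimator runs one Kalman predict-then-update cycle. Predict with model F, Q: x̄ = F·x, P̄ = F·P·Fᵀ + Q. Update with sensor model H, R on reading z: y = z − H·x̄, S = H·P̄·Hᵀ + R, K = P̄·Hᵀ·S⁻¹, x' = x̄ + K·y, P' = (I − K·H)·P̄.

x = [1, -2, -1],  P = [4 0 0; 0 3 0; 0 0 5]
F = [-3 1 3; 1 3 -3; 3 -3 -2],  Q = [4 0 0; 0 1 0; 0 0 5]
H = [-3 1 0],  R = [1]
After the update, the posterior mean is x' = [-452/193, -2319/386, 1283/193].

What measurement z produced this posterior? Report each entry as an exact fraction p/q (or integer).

x̄ = F·x = [-8, -2, 11]
P̄ = F·P·Fᵀ + Q = [88 -48 -75; -48 77 15; -75 15 88]
S = H·P̄·Hᵀ + R = [1158]
K = P̄·Hᵀ·S⁻¹ = [-52/193; 221/1158; 40/193]
x' − x̄ = [1092/193, -1547/386, -840/193] = K·y
y = (KᵀK)⁻¹·Kᵀ·(x' − x̄) = [-21]
z = y + H·x̄ = [-21] + [22] = [1]

z = [1]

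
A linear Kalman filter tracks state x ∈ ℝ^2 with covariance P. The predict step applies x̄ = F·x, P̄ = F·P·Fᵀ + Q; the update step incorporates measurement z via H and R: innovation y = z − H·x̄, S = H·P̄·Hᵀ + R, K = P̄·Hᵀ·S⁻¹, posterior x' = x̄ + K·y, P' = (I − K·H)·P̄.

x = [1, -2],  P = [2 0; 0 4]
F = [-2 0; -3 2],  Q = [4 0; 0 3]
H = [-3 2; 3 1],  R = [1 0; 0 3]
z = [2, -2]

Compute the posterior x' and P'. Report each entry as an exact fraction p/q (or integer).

x' = [-2143/3107, -1949/24856]
P' = [492/3107 567/3107; 567/3107 10911/24856]

x̄ = F·x = [-2, -7]
P̄ = F·P·Fᵀ + Q = [12 12; 12 37]
y = z − H·x̄ = [10, 11]
S = H·P̄·Hᵀ + R = [113 2; 2 220]
K = P̄·Hᵀ·S⁻¹ = [-342/3107 681/3107; 4107/12428 8173/24856]
x' = x̄ + K·y = [-2143/3107, -1949/24856]
P' = (I − K·H)·P̄ = [492/3107 567/3107; 567/3107 10911/24856]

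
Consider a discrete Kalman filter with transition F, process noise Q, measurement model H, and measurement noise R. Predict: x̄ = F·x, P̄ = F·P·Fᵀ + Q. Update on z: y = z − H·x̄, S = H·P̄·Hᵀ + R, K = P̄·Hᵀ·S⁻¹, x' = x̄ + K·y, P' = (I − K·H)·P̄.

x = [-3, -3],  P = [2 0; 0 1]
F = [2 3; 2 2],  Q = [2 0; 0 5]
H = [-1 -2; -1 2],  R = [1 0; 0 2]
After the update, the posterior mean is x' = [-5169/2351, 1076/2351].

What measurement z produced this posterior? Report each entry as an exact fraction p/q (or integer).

z = [1, 3]

x̄ = F·x = [-15, -12]
P̄ = F·P·Fᵀ + Q = [19 14; 14 17]
S = H·P̄·Hᵀ + R = [144 -49; -49 33]
K = P̄·Hᵀ·S⁻¹ = [-1110/2351 -1007/2351; -604/2351 528/2351]
x' − x̄ = [30096/2351, 29288/2351] = K·y
y = (KᵀK)⁻¹·Kᵀ·(x' − x̄) = [-38, 12]
z = y + H·x̄ = [-38, 12] + [39, -9] = [1, 3]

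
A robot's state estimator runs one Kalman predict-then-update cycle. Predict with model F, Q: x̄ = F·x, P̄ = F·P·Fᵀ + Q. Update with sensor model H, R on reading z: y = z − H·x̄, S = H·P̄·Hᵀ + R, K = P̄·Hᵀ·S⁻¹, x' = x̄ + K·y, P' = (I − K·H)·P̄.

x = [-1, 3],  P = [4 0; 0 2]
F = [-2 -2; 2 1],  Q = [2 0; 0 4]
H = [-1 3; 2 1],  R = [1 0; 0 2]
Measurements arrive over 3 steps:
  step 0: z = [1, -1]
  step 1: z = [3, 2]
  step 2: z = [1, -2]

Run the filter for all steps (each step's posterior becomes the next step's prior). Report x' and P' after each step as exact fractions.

step 0: x' = [-1634/2291, 200/2291], P' = [830/2291 162/2291; 162/2291 269/2291]
step 1: x' = [157398/400753, 437384/400753], P' = [968914/2805271 189996/2805271; 189996/2805271 326286/2805271]
step 2: x' = [-929368134/837788255, -656322/837788255], P' = [289105574/837788255 56734302/837788255; 56734302/837788255 97444111/837788255]

step 0: x̄ = F·x = [-4, 1]
step 0: P̄ = F·P·Fᵀ + Q = [26 -20; -20 22]
step 0: y = z − H·x̄ = [-6, 6]
step 0: S = H·P̄·Hᵀ + R = [345 -86; -86 48]
step 0: K = P̄·Hᵀ·S⁻¹ = [-344/2291 911/2291; 645/2291 593/4582]
step 0: x' = x̄ + K·y = [-1634/2291, 200/2291]
step 0: P' = (I − K·H)·P̄ = [830/2291 162/2291; 162/2291 269/2291]
step 1: x̄ = F·x = [2868/2291, -3068/2291]
step 1: P̄ = F·P·Fᵀ + Q = [10274/2291 -4830/2291; -4830/2291 13401/2291]
step 1: y = z − H·x̄ = [18945/2291, 66/79]
step 1: S = H·P̄·Hᵀ + R = [162154/2291 -155/79; -155/79 1371/79]
step 1: K = P̄·Hᵀ·S⁻¹ = [-398926/2805271 1063912/2805271; 788862/2805271 353139/2805271]
step 1: x' = x̄ + K·y = [157398/400753, 437384/400753]
step 1: P' = (I − K·H)·P̄ = [968914/2805271 189996/2805271; 189996/2805271 326286/2805271]
step 2: x̄ = F·x = [-1189564/400753, 752180/400753]
step 2: P̄ = F·P·Fᵀ + Q = [12311310/2805271 -5668204/2805271; -5668204/2805271 16183010/2805271]
step 2: y = z − H·x̄ = [-3045351/400753, 825442/400753]
step 2: S = H·P̄·Hᵀ + R = [194772895/2805271 -4414610/2805271; -4414610/2805271 48365976/2805271]
step 2: K = P̄·Hᵀ·S⁻¹ = [-118902668/837788255 63494545/167557651; 235598031/837788255 42182543/335115302]
step 2: x' = x̄ + K·y = [-929368134/837788255, -656322/837788255]
step 2: P' = (I − K·H)·P̄ = [289105574/837788255 56734302/837788255; 56734302/837788255 97444111/837788255]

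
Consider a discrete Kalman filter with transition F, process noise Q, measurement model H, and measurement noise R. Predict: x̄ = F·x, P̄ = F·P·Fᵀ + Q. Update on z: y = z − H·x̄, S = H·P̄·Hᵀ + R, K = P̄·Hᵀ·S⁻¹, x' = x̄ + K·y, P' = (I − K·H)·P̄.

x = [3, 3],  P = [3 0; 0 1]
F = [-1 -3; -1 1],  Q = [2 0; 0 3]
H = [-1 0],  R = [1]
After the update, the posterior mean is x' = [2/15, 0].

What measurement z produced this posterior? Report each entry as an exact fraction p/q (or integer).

z = [-1]

x̄ = F·x = [-12, 0]
P̄ = F·P·Fᵀ + Q = [14 0; 0 7]
S = H·P̄·Hᵀ + R = [15]
K = P̄·Hᵀ·S⁻¹ = [-14/15; 0]
x' − x̄ = [182/15, 0] = K·y
y = (KᵀK)⁻¹·Kᵀ·(x' − x̄) = [-13]
z = y + H·x̄ = [-13] + [12] = [-1]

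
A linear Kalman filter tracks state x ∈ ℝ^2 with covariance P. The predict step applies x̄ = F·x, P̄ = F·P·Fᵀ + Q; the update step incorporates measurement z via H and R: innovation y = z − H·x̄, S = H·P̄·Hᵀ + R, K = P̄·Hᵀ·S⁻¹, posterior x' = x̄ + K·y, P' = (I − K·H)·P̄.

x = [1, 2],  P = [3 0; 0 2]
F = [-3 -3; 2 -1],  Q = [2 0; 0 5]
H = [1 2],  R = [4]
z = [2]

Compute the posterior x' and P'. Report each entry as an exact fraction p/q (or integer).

x̄ = F·x = [-9, 0]
P̄ = F·P·Fᵀ + Q = [47 -12; -12 19]
y = z − H·x̄ = [11]
S = H·P̄·Hᵀ + R = [79]
K = P̄·Hᵀ·S⁻¹ = [23/79; 26/79]
x' = x̄ + K·y = [-458/79, 286/79]
P' = (I − K·H)·P̄ = [3184/79 -1546/79; -1546/79 825/79]

x' = [-458/79, 286/79]
P' = [3184/79 -1546/79; -1546/79 825/79]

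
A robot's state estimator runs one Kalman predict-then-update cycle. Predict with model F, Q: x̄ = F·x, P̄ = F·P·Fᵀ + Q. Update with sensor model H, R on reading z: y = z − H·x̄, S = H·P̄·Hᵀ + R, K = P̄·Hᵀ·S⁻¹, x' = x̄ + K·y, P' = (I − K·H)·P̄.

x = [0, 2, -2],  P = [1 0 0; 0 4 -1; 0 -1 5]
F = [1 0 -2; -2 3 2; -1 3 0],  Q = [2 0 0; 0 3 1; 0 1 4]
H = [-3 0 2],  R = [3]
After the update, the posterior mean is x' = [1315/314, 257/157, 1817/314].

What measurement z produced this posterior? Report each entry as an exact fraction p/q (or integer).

z = [-1]

x̄ = F·x = [4, 2, 6]
P̄ = F·P·Fᵀ + Q = [23 -16 5; -16 51 33; 5 33 41]
S = H·P̄·Hᵀ + R = [314]
K = P̄·Hᵀ·S⁻¹ = [-59/314; 57/157; 67/314]
x' − x̄ = [59/314, -57/157, -67/314] = K·y
y = (KᵀK)⁻¹·Kᵀ·(x' − x̄) = [-1]
z = y + H·x̄ = [-1] + [0] = [-1]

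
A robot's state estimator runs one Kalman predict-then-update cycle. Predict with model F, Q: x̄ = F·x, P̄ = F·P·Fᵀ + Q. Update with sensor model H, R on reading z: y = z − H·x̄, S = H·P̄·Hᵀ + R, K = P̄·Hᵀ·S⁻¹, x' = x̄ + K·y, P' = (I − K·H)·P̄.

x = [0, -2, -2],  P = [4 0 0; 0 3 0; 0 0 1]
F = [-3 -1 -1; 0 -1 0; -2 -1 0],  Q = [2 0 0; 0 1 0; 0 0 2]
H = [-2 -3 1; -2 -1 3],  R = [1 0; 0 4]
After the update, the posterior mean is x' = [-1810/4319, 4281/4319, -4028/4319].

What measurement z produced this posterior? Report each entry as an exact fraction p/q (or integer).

z = [-3, -3]

x̄ = F·x = [4, 2, 2]
P̄ = F·P·Fᵀ + Q = [42 3 27; 3 4 3; 27 3 21]
S = H·P̄·Hᵀ + R = [136 21; 21 35]
K = P̄·Hᵀ·S⁻¹ = [-312/617 570/4319; -72/617 179/4319; -228/617 1698/4319]
x' − x̄ = [-19086/4319, -4357/4319, -12666/4319] = K·y
y = (KᵀK)⁻¹·Kᵀ·(x' − x̄) = [9, 1]
z = y + H·x̄ = [9, 1] + [-12, -4] = [-3, -3]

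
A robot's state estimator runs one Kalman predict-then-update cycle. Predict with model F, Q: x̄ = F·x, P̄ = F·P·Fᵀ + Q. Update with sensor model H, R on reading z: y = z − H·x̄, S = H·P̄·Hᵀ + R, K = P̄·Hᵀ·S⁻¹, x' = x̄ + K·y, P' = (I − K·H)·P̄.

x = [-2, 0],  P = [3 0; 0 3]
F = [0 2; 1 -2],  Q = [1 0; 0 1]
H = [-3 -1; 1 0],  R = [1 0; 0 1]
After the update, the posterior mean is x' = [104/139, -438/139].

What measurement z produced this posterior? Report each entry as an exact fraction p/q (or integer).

z = [1, 1]

x̄ = F·x = [0, -2]
P̄ = F·P·Fᵀ + Q = [13 -12; -12 16]
S = H·P̄·Hᵀ + R = [62 -27; -27 14]
K = P̄·Hᵀ·S⁻¹ = [-27/139 77/139; -44/139 -204/139]
x' − x̄ = [104/139, -160/139] = K·y
y = (KᵀK)⁻¹·Kᵀ·(x' − x̄) = [-1, 1]
z = y + H·x̄ = [-1, 1] + [2, 0] = [1, 1]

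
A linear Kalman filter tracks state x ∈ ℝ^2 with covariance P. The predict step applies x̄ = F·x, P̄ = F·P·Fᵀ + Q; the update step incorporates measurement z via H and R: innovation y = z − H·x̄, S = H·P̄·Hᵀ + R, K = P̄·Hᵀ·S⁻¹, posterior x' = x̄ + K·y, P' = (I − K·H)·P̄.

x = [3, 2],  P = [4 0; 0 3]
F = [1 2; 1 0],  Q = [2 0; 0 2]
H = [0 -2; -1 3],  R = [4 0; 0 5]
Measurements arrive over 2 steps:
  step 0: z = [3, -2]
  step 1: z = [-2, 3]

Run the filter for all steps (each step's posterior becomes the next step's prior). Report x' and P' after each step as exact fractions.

step 0: x' = [57/35, -16/35], P' = [1378/175 296/175; 296/175 122/175]
step 1: x' = [2759/28043, 29311/28043], P' = [176544/28043 44038/28043; 44038/28043 20036/28043]

step 0: x̄ = F·x = [7, 3]
step 0: P̄ = F·P·Fᵀ + Q = [18 4; 4 6]
step 0: y = z − H·x̄ = [9, -4]
step 0: S = H·P̄·Hᵀ + R = [28 -28; -28 53]
step 0: K = P̄·Hᵀ·S⁻¹ = [-148/175 -14/25; -61/175 2/25]
step 0: x' = x̄ + K·y = [57/35, -16/35]
step 0: P' = (I − K·H)·P̄ = [1378/175 296/175; 296/175 122/175]
step 1: x̄ = F·x = [5/7, 57/35]
step 1: P̄ = F·P·Fᵀ + Q = [136/7 394/35; 394/35 1728/175]
step 1: y = z − H·x̄ = [44/35, -41/35]
step 1: S = H·P̄·Hᵀ + R = [7612/175 -6428/175; -6428/175 8007/175]
step 1: K = P̄·Hᵀ·S⁻¹ = [-22019/28043 -8886/28043; -10018/28043 3214/28043]
step 1: x' = x̄ + K·y = [2759/28043, 29311/28043]
step 1: P' = (I − K·H)·P̄ = [176544/28043 44038/28043; 44038/28043 20036/28043]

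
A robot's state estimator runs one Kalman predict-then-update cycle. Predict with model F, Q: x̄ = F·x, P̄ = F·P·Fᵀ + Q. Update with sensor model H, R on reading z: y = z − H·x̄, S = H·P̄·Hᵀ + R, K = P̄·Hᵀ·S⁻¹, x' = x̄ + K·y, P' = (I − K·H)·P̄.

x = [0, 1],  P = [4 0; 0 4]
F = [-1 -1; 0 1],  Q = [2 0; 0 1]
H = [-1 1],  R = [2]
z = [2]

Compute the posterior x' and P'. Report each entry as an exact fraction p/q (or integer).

x' = [-1, 1]
P' = [54/25 26/25; 26/25 44/25]

x̄ = F·x = [-1, 1]
P̄ = F·P·Fᵀ + Q = [10 -4; -4 5]
y = z − H·x̄ = [0]
S = H·P̄·Hᵀ + R = [25]
K = P̄·Hᵀ·S⁻¹ = [-14/25; 9/25]
x' = x̄ + K·y = [-1, 1]
P' = (I − K·H)·P̄ = [54/25 26/25; 26/25 44/25]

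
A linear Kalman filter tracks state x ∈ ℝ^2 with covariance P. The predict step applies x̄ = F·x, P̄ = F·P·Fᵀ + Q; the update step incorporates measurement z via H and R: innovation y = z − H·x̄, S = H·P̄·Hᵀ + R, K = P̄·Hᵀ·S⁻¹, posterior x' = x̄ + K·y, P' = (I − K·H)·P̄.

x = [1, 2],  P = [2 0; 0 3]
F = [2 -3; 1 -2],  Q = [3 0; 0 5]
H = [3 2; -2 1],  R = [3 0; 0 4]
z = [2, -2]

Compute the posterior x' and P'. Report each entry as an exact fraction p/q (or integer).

x' = [11814/14651, -3454/14651]
P' = [4978/14651 -4020/14651; -4020/14651 11652/14651]

x̄ = F·x = [-4, -3]
P̄ = F·P·Fᵀ + Q = [38 22; 22 19]
y = z − H·x̄ = [20, -7]
S = H·P̄·Hᵀ + R = [685 -212; -212 87]
K = P̄·Hᵀ·S⁻¹ = [2298/14651 -3494/14651; 3748/14651 4923/14651]
x' = x̄ + K·y = [11814/14651, -3454/14651]
P' = (I − K·H)·P̄ = [4978/14651 -4020/14651; -4020/14651 11652/14651]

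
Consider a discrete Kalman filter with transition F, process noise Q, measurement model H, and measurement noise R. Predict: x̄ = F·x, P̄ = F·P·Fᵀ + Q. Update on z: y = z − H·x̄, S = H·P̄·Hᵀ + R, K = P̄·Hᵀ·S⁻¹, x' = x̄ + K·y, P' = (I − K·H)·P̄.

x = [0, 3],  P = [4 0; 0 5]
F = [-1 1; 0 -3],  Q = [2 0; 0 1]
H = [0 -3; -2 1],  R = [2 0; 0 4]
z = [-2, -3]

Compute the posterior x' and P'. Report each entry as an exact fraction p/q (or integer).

x' = [1833/1208, 345/604]
P' = [5383/6040 251/3020; 251/3020 327/1510]

x̄ = F·x = [3, -9]
P̄ = F·P·Fᵀ + Q = [11 -15; -15 46]
y = z − H·x̄ = [-29, 12]
S = H·P̄·Hᵀ + R = [416 -228; -228 154]
K = P̄·Hᵀ·S⁻¹ = [-753/6040 -1283/3020; -981/3020 19/1510]
x' = x̄ + K·y = [1833/1208, 345/604]
P' = (I − K·H)·P̄ = [5383/6040 251/3020; 251/3020 327/1510]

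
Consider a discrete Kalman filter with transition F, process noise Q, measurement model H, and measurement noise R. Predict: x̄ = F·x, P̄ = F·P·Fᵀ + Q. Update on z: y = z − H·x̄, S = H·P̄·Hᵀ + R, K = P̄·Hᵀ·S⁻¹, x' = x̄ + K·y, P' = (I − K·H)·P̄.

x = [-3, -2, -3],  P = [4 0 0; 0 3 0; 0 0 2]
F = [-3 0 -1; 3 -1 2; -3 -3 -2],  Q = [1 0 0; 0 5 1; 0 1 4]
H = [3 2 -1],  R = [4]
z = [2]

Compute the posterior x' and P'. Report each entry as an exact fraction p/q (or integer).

x' = [203/18, -26/3, 835/54]
P' = [233/6 -39 697/18; -39 46 -79/3; 697/18 -79/3 3521/54]

x̄ = F·x = [12, -13, 21]
P̄ = F·P·Fᵀ + Q = [39 -40 40; -40 52 -34; 40 -34 75]
y = z − H·x̄ = [13]
S = H·P̄·Hᵀ + R = [54]
K = P̄·Hᵀ·S⁻¹ = [-1/18; 1/3; -23/54]
x' = x̄ + K·y = [203/18, -26/3, 835/54]
P' = (I − K·H)·P̄ = [233/6 -39 697/18; -39 46 -79/3; 697/18 -79/3 3521/54]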